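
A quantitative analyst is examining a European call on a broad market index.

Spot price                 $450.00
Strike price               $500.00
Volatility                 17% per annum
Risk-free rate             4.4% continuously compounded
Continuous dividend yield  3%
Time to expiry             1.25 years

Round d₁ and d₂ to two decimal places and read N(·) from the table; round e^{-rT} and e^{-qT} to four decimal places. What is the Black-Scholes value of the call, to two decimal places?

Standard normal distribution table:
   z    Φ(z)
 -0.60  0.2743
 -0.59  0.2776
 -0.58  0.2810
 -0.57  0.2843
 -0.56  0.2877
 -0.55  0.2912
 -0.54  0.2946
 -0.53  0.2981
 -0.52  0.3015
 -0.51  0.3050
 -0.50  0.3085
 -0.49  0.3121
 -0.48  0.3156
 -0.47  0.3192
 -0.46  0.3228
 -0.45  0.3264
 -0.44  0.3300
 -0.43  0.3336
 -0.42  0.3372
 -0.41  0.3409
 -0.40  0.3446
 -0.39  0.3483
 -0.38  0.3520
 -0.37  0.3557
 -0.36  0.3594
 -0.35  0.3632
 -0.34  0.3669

$18.02

σ√T = 0.17 × 1.1180 = 0.1901
d₁ = [ln(450/500) + (0.044 − 0.03 + 0.17²/2)·1.25] / 0.1901 = [-0.1054 + 0.0356] / 0.1901 = -0.3672 which rounds to -0.37
d₂ = d₁ − σ√T = -0.3672 − 0.1901 = -0.5573 which rounds to -0.56
exp(−qT) = exp(−0.03·1.25) = 0.9632;  exp(−rT) = exp(−0.044·1.25) = 0.9465
N(d₁) = N(-0.37) = 0.3557;  N(d₂) = N(-0.56) = 0.2877
C = 450·0.9632·0.3557 − 500·0.9465·0.2877 = 154.1746 − 136.1540 = 18.0206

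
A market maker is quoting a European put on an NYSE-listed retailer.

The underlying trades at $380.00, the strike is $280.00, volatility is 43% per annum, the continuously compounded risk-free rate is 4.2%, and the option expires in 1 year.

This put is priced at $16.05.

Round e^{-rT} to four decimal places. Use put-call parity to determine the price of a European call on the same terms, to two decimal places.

$127.56

e^(−rT) = e^(−0.042·1) = 0.9589
Put-call parity: C − P = S − K·e^(−rT) = 380 − 280·0.9589 = 380 − 268.4920 = 111.5080
C = P + (C − P) = 16.05 + (111.5080) = 127.5580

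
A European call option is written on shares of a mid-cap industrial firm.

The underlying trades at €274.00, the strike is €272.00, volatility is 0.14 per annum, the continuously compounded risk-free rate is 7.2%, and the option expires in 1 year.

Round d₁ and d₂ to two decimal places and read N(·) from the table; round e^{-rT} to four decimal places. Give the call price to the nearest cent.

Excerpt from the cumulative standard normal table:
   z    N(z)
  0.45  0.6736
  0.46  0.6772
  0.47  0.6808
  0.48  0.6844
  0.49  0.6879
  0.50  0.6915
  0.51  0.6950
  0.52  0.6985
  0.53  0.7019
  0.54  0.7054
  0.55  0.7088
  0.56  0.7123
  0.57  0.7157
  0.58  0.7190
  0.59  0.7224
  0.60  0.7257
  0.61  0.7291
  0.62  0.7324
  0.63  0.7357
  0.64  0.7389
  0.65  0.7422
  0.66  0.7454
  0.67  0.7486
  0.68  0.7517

T = 1;  σ√T = 0.1400
d₁ = [ln(274/272) + (0.072 + 0.14²/2)·1] / 0.1400 = [0.0073 + 0.0818] / 0.1400 = 0.6366 ⇒ 0.64
d₂ = d₁ − σ√T = 0.6366 − 0.1400 = 0.4966 ⇒ 0.50
e^(−rT) = e^(−0.072·1) = 0.9305
N(d₁) = N(0.64) = 0.7389;  N(d₂) = N(0.50) = 0.6915
C = 274·0.7389 − 272·0.9305·0.6915 = 202.4586 − 175.0159 = 27.4427

€27.44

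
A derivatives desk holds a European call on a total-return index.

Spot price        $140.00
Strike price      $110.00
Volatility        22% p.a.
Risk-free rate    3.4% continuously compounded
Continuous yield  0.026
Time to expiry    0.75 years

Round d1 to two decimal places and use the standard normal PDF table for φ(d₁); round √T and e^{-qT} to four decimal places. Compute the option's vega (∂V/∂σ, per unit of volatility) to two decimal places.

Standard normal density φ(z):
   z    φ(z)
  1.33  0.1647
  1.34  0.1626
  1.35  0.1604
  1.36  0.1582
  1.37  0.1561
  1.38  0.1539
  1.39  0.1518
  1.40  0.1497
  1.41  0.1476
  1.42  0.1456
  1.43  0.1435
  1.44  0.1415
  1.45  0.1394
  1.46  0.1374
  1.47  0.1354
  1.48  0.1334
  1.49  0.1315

18.05

σ√T = 0.22·√0.75 = 0.1905
d₁ = [ln(140/110) + (0.034 − 0.026 + ½·0.22²)·0.75] / (σ√T) = (0.2412 + 0.0242) / 0.1905 = 1.3925 ≈ 1.39
√T = √0.75 = 0.8660
φ(d₁) = φ(1.39) = 0.1518
e^(−qT) = e^(−0.026·0.75) = 0.9807
vega = S·e^(−qT)·φ(d₁)·√T = 140·0.9807·0.1518·0.8660 = 18.0490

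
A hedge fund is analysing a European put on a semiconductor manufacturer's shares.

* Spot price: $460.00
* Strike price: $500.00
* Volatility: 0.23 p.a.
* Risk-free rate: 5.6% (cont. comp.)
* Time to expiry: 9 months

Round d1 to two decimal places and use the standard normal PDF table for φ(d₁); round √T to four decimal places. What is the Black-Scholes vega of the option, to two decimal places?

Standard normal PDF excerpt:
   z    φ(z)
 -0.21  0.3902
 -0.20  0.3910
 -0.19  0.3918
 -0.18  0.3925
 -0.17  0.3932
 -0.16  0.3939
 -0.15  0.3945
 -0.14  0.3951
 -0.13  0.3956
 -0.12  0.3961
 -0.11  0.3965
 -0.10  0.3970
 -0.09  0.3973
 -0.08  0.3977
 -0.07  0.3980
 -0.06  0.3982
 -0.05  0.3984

T = 0.75;  σ√T = 0.1992
d₁ = [ln(460/500) + (0.056 + 0.23²/2)·0.75] / 0.1992 = [-0.0834 + 0.0618] / 0.1992 = -0.1082 which rounds to -0.11
√T = √0.75 = 0.8660
φ(d₁) = φ(-0.11) = 0.3965
vega = S·φ(d₁)·√T = 460·0.3965·0.8660 = 157.9497

157.95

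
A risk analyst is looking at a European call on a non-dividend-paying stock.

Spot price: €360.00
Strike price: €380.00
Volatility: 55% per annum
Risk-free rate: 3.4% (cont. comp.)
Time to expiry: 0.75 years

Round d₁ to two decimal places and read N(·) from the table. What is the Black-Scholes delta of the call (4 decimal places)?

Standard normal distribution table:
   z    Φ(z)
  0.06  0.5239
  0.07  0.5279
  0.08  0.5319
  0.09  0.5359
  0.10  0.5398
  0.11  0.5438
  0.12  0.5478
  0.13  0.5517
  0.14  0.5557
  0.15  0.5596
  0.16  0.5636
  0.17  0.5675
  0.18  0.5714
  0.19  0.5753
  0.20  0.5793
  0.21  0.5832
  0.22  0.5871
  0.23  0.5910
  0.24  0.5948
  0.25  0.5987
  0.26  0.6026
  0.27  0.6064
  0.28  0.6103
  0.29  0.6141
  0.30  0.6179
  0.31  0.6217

T = 0.75;  σ√T = 0.4763
ln(S/K) + (r + σ²/2)T = ln(360/380) + (0.034 + 0.55²/2)·0.75 = -0.0541 + 0.1389 = 0.0849
d₁ = 0.0849 / 0.4763 = 0.1782 which rounds to 0.18
N(d₁) = N(0.18) = 0.5714
Δ_call = N(d₁) = 0.5714

0.5714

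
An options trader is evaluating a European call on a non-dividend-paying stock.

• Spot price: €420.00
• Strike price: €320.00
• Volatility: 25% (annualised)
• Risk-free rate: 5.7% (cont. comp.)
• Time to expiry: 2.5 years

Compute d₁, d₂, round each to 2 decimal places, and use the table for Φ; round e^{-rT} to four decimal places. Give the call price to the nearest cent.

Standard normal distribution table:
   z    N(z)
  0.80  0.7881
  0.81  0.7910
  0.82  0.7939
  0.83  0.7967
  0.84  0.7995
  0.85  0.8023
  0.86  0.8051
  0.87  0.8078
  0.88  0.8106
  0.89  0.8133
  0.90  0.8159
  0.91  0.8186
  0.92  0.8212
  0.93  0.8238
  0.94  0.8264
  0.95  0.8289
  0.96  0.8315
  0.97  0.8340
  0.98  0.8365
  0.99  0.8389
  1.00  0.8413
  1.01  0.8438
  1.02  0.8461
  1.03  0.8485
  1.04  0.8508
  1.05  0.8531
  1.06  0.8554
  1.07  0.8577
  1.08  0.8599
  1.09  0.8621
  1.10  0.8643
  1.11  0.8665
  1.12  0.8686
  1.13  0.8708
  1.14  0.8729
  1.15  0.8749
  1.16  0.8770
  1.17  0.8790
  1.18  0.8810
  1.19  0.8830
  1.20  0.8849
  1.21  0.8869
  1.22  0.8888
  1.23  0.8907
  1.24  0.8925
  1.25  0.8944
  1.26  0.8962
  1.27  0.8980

€153.01

T = 2.5;  σ√T = 0.3953
d₁ = [ln(420/320) + (0.057 + ½·0.25²)·2.5] / (σ√T) = (0.2719 + 0.2206) / 0.3953 = 1.2461 which rounds to 1.25
d₂ = 1.2461 − 0.3953 = 0.8508 which rounds to 0.85
e^(−rT) = e^(−0.057·2.5) = 0.8672
N(d₁) = N(1.25) = 0.8944;  N(d₂) = N(0.85) = 0.8023
C = 420·0.8944 − 320·0.8672·0.8023 = 375.6480 − 222.6415 = 153.0065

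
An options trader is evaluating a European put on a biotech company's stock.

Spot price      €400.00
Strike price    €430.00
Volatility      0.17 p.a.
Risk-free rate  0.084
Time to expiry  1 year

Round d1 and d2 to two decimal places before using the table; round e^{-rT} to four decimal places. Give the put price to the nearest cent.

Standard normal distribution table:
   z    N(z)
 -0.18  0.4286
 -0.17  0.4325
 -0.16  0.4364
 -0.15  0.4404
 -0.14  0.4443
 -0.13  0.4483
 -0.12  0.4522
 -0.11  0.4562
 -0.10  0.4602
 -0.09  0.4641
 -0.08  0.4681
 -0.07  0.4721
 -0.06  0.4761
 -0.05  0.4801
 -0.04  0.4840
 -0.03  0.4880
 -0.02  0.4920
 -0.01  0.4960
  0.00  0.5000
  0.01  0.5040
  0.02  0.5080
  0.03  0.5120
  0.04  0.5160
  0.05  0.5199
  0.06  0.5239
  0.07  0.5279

σ√T = 0.17·√1 = 0.1700
d₁ = [ln(400/430) + (0.084 + ½·0.17²)·1] / (σ√T) = (-0.0723 + 0.0985) / 0.1700 = 0.1537 → 0.15
d₂ = 0.1537 − 0.1700 = -0.0163 → -0.02
exp(−rT) = exp(−0.084·1) = 0.9194
N(−d₂) = N(0.02) = 0.5080;  N(−d₁) = N(-0.15) = 0.4404
P = 430·0.9194·0.5080 − 400·0.4404 = 200.8337 − 176.1600 = 24.6737

€24.67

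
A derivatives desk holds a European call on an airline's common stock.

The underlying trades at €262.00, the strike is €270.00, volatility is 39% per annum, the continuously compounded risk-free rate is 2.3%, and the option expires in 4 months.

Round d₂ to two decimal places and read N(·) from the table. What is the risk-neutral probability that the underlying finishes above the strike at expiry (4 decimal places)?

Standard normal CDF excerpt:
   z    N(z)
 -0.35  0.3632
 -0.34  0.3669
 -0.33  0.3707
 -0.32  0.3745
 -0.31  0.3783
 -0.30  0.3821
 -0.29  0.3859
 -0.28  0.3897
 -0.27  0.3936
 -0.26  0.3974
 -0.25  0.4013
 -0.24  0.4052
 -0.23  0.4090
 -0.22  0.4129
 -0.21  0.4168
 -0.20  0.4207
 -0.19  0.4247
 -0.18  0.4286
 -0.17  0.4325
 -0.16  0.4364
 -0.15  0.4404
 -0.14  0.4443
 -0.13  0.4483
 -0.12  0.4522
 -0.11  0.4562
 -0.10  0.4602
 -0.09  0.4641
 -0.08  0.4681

0.4168

σ√T = 0.39·√0.3333 = 0.2252
ln(S/K) + (r + σ²/2)T = ln(262/270) + (0.023 + 0.39²/2)·0.3333 = -0.0301 + 0.0330 = 0.0029
d₁ = 0.0029 / 0.2252 = 0.0131 ⇒ 0.01
d₂ = d₁ − σ√T = 0.0131 − 0.2252 = -0.2121 ⇒ -0.21
Risk-neutral Pr[S_T > K] = N(d₂) = N(-0.21) = 0.4168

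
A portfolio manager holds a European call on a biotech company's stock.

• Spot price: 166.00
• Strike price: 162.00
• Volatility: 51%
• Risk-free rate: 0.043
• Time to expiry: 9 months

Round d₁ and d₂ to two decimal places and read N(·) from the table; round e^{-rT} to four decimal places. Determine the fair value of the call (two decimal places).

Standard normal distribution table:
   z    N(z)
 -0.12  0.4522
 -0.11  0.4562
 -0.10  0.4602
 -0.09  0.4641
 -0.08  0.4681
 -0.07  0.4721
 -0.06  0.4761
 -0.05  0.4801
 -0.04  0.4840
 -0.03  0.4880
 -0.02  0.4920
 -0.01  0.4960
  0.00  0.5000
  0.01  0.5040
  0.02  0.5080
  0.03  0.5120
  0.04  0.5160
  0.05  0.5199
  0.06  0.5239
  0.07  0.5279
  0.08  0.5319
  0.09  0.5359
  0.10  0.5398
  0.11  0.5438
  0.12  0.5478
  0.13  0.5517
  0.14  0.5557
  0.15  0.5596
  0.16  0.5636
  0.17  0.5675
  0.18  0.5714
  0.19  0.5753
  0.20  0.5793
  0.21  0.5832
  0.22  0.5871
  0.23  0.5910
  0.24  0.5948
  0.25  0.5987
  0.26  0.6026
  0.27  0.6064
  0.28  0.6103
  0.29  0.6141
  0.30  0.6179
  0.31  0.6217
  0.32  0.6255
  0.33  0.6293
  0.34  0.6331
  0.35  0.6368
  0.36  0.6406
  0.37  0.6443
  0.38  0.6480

σ√T = 0.51 × 0.8660 = 0.4417
d₁ = [ln(166/162) + (0.043 + ½·0.51²)·0.75] / (σ√T) = (0.0244 + 0.1298) / 0.4417 = 0.3491 which rounds to 0.35
d₂ = 0.3491 − 0.4417 = -0.0926 which rounds to -0.09
e^(−rT) = e^(−0.043·0.75) = 0.9683
C = 166·N(0.35) − 162·0.9683·N(-0.09) = 166·0.6368 − 162·0.9683·0.4641 = 105.7088 − 72.8009 = 32.9079

32.91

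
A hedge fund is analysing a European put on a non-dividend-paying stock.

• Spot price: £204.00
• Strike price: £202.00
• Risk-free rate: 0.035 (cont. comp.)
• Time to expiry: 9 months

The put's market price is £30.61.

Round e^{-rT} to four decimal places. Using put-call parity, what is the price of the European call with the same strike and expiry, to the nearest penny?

exp(−rT) = exp(−0.035·0.75) = 0.9741
Put-call parity: C − P = S − K·e^(−rT) = 204 − 202·0.9741 = 204 − 196.7682 = 7.2318
C = P + (C − P) = 30.61 + (7.2318) = 37.8418

£37.84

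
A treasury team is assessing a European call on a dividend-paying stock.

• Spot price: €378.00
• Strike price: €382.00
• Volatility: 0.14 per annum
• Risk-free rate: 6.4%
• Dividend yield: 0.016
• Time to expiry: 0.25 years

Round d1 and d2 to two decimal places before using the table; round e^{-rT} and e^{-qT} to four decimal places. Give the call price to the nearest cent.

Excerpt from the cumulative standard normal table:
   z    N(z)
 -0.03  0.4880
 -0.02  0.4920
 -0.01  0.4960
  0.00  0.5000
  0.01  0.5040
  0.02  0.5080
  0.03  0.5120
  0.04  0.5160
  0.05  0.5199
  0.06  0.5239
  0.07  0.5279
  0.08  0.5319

T = 0.25;  σ√T = 0.0700
ln(S/K) + (r − q + σ²/2)T = ln(378/382) + (0.064 − 0.016 + 0.14²/2)·0.25 = -0.0105 + 0.0145 = 0.0039
d₁ = 0.0039 / 0.0700 = 0.0561 which rounds to 0.06
d₂ = d₁ − σ√T = 0.0561 − 0.0700 = -0.0139 which rounds to -0.01
e^(−qT) = e^(−0.016·0.25) = 0.9960;  e^(−rT) = e^(−0.064·0.25) = 0.9841
N(d₁) = N(0.06) = 0.5239;  N(d₂) = N(-0.01) = 0.4960
C = 378·0.9960·0.5239 − 382·0.9841·0.4960 = 197.2421 − 186.4594 = 10.7827

€10.78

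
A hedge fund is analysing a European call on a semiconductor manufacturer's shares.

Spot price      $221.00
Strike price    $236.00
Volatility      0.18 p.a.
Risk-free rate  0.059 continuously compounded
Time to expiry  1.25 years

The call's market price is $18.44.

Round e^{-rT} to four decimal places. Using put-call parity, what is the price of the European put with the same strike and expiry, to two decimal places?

exp(−rT) = exp(−0.059·1.25) = 0.9289
Put-call parity: C − P = S − K·e^(−rT) = 221 − 236·0.9289 = 221 − 219.2204 = 1.7796
P = C − (C − P) = 18.44 − (1.7796) = 16.6604

$16.66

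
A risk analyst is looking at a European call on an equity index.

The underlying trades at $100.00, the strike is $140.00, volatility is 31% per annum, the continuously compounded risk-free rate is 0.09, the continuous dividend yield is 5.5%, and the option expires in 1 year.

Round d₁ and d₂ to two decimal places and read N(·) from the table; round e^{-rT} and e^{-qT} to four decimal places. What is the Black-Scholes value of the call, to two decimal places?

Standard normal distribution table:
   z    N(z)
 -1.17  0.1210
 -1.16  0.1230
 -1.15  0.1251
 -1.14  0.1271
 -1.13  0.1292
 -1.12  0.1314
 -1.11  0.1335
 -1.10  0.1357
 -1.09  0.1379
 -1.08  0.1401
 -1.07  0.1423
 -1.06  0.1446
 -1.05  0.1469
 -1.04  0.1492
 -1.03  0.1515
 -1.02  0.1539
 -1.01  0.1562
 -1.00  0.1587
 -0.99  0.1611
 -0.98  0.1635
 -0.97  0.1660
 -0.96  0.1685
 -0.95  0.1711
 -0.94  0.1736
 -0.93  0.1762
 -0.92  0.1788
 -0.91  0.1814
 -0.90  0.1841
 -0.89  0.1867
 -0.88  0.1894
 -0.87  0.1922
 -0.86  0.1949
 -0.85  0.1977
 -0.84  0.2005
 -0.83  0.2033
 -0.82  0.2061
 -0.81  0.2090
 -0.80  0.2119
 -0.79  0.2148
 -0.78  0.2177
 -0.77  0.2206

σ√T = 0.31 × 1.0000 = 0.3100
ln(S/K) + (r − q + σ²/2)T = ln(100/140) + (0.09 − 0.055 + 0.31²/2)·1 = -0.3365 + 0.0830 = -0.2534
d₁ = -0.2534 / 0.3100 = -0.8175 → -0.82
d₂ = d₁ − σ√T = -0.8175 − 0.3100 = -1.1275 → -1.13
exp(−qT) = exp(−0.055·1) = 0.9465;  exp(−rT) = exp(−0.09·1) = 0.9139
N(d₁) = N(-0.82) = 0.2061;  N(d₂) = N(-1.13) = 0.1292
C = 100·0.9465·0.2061 − 140·0.9139·0.1292 = 19.5074 − 16.5306 = 2.9767

$2.98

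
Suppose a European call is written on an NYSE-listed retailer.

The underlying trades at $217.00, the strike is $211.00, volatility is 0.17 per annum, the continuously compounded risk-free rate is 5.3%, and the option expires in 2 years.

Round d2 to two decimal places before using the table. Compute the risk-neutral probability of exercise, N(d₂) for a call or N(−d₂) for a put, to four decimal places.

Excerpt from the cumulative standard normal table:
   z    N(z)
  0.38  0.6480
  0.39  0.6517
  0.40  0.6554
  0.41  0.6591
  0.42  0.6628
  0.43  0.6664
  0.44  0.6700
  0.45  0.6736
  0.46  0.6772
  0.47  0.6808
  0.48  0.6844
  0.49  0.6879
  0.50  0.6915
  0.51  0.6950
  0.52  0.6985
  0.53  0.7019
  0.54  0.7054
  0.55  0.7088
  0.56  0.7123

T = 2;  σ√T = 0.2404
ln(S/K) + (r + σ²/2)T = ln(217/211) + (0.053 + 0.17²/2)·2 = 0.0280 + 0.1349 = 0.1629
d₁ = 0.1629 / 0.2404 = 0.6777 ⇒ 0.68
d₂ = d₁ − σ√T = 0.6777 − 0.2404 = 0.4373 ⇒ 0.44
Risk-neutral Pr[S_T > K] = N(d₂) = N(0.44) = 0.6700

0.6700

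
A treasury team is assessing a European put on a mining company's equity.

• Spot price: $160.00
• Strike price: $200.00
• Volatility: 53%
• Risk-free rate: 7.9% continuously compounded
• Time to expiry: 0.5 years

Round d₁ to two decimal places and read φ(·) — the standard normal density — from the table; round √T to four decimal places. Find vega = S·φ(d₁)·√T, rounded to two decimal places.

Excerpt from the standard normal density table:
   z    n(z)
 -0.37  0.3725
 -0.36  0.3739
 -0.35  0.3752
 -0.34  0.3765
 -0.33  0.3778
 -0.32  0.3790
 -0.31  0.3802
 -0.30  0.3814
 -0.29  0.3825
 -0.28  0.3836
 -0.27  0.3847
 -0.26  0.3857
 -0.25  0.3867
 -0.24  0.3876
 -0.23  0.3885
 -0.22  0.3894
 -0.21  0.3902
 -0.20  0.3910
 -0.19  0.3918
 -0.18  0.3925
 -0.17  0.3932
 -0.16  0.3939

43.15

σ√T = 0.53 × 0.7071 = 0.3748
ln(S/K) + (r + σ²/2)T = ln(160/200) + (0.079 + 0.53²/2)·0.5 = -0.2231 + 0.1097 = -0.1134
d₁ = -0.1134 / 0.3748 = -0.3026 which rounds to -0.30
√T = √0.5 = 0.7071
φ(d₁) = φ(-0.30) = 0.3814
vega = S·φ(d₁)·√T = 160·0.3814·0.7071 = 43.1501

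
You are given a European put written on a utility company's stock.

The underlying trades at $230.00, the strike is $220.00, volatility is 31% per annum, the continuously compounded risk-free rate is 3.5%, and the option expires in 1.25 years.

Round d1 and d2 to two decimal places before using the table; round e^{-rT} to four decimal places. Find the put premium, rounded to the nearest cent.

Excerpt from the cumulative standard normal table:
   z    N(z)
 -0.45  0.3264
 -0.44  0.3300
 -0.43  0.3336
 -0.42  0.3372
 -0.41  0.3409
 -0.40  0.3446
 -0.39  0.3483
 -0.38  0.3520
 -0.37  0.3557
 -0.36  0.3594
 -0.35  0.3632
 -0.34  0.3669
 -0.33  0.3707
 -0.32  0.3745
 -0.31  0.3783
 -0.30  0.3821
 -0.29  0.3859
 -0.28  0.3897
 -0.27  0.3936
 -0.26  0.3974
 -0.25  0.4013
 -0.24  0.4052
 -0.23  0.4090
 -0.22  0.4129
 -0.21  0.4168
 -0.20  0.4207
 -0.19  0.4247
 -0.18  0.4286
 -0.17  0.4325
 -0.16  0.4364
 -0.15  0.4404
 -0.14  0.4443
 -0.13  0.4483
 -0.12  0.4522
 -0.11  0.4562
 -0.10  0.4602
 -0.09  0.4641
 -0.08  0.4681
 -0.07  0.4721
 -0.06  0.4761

σ√T = 0.31 × 1.1180 = 0.3466
d₁ = [ln(230/220) + (0.035 + 0.31²/2)·1.25] / 0.3466 = [0.0445 + 0.1038] / 0.3466 = 0.4278 which rounds to 0.43
d₂ = d₁ − σ√T = 0.4278 − 0.3466 = 0.0812 which rounds to 0.08
e^(−rT) = e^(−0.035·1.25) = 0.9572
N(−d₂) = N(-0.08) = 0.4681;  N(−d₁) = N(-0.43) = 0.3336
P = 220·0.9572·0.4681 − 230·0.3336 = 98.5744 − 76.7280 = 21.8464

$21.85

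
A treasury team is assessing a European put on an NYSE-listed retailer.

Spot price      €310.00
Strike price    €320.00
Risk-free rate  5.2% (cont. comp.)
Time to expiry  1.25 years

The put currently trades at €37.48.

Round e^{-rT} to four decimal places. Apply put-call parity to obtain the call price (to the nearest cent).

exp(−rT) = exp(−0.052·1.25) = 0.9371
Put-call parity: C − P = S − K·e^(−rT) = 310 − 320·0.9371 = 310 − 299.8720 = 10.1280
C = P + (C − P) = 37.48 + (10.1280) = 47.6080

€47.61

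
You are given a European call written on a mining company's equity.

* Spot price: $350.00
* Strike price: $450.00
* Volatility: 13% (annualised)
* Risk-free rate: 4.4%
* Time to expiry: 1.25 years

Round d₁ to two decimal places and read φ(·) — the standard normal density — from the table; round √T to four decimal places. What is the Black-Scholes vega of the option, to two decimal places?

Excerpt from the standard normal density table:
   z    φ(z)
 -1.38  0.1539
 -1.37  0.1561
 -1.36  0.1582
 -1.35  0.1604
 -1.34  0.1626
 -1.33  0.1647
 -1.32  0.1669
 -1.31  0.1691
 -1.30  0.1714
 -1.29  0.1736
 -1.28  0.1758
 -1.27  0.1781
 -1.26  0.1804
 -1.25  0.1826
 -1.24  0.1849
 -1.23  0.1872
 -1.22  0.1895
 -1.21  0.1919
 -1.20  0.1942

T = 1.25;  σ√T = 0.1453
d₁ = [ln(350/450) + (0.044 + 0.13²/2)·1.25] / 0.1453 = [-0.2513 + 0.0656] / 0.1453 = -1.2780 ⇒ -1.28
√T = √1.25 = 1.1180
φ(d₁) = φ(-1.28) = 0.1758
vega = S·φ(d₁)·√T = 350·0.1758·1.1180 = 68.7905
(Vega is the same for a European call and put with the same parameters.)

68.79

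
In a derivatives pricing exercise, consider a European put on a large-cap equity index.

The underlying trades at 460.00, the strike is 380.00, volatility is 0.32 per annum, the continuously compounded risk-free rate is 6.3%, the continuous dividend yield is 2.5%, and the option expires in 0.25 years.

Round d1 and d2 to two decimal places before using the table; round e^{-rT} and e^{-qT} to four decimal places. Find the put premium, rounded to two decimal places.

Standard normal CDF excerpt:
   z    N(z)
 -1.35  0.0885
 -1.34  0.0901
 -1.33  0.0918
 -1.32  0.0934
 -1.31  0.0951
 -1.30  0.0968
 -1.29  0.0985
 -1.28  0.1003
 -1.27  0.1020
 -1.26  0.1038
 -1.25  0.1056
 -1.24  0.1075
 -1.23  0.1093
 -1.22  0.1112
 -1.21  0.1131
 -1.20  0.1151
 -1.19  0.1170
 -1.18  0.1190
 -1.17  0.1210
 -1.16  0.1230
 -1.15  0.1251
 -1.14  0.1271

σ√T = 0.32 × 0.5000 = 0.1600
d₁ = [ln(460/380) + (0.063 − 0.025 + ½·0.32²)·0.25] / (σ√T) = (0.1911 + 0.0223) / 0.1600 = 1.3335 → 1.33
d₂ = 1.3335 − 0.1600 = 1.1735 → 1.17
exp(−qT) = exp(−0.025·0.25) = 0.9938;  exp(−rT) = exp(−0.063·0.25) = 0.9844
N(−d₂) = N(-1.17) = 0.1210;  N(−d₁) = N(-1.33) = 0.0918
P = 380·0.9844·0.1210 − 460·0.9938·0.0918 = 45.2627 − 41.9662 = 3.2965

3.30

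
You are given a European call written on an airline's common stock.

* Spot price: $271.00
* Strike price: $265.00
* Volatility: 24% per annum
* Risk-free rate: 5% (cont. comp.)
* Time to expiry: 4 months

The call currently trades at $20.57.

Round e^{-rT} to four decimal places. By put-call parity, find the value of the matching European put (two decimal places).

$10.20

exp(−rT) = exp(−0.05·0.3333) = 0.9835
Put-call parity: C − P = S − K·e^(−rT) = 271 − 265·0.9835 = 271 − 260.6275 = 10.3725
P = C − (C − P) = 20.57 − (10.3725) = 10.1975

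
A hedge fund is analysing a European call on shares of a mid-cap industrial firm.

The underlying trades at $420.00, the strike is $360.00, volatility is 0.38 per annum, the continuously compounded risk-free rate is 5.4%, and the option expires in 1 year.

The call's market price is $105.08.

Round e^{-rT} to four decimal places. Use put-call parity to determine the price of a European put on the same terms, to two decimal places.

e^(−rT) = e^(−0.054·1) = 0.9474
Put-call parity: C − P = S − K·e^(−rT) = 420 − 360·0.9474 = 420 − 341.0640 = 78.9360
P = C − (C − P) = 105.08 − (78.9360) = 26.1440

$26.14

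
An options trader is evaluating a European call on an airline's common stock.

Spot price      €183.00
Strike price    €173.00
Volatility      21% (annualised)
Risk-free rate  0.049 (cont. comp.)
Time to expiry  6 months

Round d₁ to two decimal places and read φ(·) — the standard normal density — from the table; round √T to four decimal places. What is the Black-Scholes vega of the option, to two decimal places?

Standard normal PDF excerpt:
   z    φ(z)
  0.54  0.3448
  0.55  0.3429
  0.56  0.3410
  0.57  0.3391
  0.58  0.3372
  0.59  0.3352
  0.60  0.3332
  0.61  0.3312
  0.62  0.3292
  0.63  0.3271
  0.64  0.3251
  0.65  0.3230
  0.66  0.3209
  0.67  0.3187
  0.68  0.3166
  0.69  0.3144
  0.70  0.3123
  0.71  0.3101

σ√T = 0.21·√0.5 = 0.1485
ln(S/K) + (r + σ²/2)T = ln(183/173) + (0.049 + 0.21²/2)·0.5 = 0.0562 + 0.0355 = 0.0917
d₁ = 0.0917 / 0.1485 = 0.6177 → 0.62
√T = √0.5 = 0.7071
φ(d₁) = φ(0.62) = 0.3292
vega = S·φ(d₁)·√T = 183·0.3292·0.7071 = 42.5982
(Call and put vega coincide under Black-Scholes.)

42.60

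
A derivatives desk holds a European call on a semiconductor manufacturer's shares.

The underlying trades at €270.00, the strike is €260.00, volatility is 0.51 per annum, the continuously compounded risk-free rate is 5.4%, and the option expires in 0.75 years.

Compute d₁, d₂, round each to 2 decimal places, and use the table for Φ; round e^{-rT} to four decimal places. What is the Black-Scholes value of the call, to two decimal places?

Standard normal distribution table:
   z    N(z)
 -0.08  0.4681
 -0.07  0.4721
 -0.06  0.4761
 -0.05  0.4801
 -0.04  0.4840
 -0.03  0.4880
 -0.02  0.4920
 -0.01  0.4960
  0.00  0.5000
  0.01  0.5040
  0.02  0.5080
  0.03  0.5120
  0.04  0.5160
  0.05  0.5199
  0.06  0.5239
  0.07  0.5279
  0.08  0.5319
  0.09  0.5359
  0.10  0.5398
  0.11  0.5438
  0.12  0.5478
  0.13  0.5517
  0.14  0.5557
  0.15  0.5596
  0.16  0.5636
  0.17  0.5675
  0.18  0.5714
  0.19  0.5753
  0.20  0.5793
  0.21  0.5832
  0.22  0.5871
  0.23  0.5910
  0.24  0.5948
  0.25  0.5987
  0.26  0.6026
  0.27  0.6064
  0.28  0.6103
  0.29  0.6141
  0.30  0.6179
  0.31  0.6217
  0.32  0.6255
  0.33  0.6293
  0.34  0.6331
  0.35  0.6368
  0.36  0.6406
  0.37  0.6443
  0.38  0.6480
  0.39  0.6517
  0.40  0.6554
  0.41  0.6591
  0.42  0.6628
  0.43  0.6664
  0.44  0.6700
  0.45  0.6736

€56.11

T = 0.75;  σ√T = 0.4417
d₁ = [ln(270/260) + (0.054 + 0.51²/2)·0.75] / 0.4417 = [0.0377 + 0.1380] / 0.4417 = 0.3980 which rounds to 0.40
d₂ = d₁ − σ√T = 0.3980 − 0.4417 = -0.0437 which rounds to -0.04
exp(−rT) = exp(−0.054·0.75) = 0.9603
C = 270·N(0.40) − 260·0.9603·N(-0.04) = 270·0.6554 − 260·0.9603·0.4840 = 176.9580 − 120.8442 = 56.1138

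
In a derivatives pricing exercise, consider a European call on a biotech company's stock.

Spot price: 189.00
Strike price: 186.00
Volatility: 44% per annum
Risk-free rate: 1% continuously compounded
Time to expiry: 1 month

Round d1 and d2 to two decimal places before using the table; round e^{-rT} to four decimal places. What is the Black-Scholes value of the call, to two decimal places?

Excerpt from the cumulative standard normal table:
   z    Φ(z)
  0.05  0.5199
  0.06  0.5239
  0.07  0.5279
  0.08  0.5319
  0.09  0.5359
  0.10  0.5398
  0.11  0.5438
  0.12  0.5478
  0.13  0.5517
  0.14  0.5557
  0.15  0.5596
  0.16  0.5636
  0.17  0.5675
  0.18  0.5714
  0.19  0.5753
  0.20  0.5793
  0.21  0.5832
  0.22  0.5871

11.38

σ√T = 0.44 × 0.2887 = 0.1270
d₁ = [ln(189/186) + (0.01 + ½·0.44²)·0.08333] / (σ√T) = (0.0160 + 0.0089) / 0.1270 = 0.1960 → 0.20
d₂ = 0.1960 − 0.1270 = 0.0690 → 0.07
e^(−rT) = e^(−0.01·0.08333) = 0.9992
C = 189·N(0.20) − 186·0.9992·N(0.07) = 189·0.5793 − 186·0.9992·0.5279 = 109.4877 − 98.1108 = 11.3769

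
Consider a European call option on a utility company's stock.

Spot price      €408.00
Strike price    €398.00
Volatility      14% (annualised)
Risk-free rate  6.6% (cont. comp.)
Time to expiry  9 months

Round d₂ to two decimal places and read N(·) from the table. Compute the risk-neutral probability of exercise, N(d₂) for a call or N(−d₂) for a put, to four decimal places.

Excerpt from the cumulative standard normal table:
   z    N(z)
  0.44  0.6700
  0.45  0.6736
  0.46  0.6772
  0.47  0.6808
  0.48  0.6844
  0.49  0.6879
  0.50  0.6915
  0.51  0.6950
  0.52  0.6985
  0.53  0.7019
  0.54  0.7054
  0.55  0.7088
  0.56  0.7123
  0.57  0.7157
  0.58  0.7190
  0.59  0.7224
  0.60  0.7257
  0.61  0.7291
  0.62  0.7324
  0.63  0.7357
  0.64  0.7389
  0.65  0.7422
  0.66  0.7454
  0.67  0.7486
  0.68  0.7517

0.7088

T = 0.75;  σ√T = 0.1212
d₁ = [ln(408/398) + (0.066 + 0.14²/2)·0.75] / 0.1212 = [0.0248 + 0.0569] / 0.1212 = 0.6736 which rounds to 0.67
d₂ = d₁ − σ√T = 0.6736 − 0.1212 = 0.5523 which rounds to 0.55
Pr(exercise) under Q = N(d₂) = 0.7088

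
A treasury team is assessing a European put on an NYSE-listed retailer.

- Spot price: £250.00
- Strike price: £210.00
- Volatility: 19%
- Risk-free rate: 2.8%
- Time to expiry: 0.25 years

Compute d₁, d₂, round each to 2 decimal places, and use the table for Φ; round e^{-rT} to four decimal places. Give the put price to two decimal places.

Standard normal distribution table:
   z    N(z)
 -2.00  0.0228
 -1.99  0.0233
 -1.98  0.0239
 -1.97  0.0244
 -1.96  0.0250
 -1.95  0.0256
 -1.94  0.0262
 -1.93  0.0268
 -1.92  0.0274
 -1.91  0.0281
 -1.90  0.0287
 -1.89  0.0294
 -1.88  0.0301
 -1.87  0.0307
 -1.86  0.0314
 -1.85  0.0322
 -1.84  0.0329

£0.30

T = 0.25;  σ√T = 0.0950
d₁ = [ln(250/210) + (0.028 + 0.19²/2)·0.25] / 0.0950 = [0.1744 + 0.0115] / 0.0950 = 1.9565 which rounds to 1.96
d₂ = d₁ − σ√T = 1.9565 − 0.0950 = 1.8615 which rounds to 1.86
exp(−rT) = exp(−0.028·0.25) = 0.9930
N(−d₂) = N(-1.86) = 0.0314;  N(−d₁) = N(-1.96) = 0.0250
P = 210·0.9930·0.0314 − 250·0.0250 = 6.5478 − 6.2500 = 0.2978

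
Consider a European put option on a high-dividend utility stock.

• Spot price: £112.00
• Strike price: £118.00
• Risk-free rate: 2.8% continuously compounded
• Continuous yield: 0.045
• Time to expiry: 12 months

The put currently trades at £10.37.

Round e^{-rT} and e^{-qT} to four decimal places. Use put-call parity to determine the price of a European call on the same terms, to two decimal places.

e^(−qT) = e^(−0.045·1) = 0.9560;  e^(−rT) = e^(−0.028·1) = 0.9724
Put-call parity: C − P = S·e^(−qT) − K·e^(−rT) = 112·0.9560 − 118·0.9724 = 107.0720 − 114.7432 = -7.6712
C = P + (C − P) = 10.37 + (-7.6712) = 2.6988

£2.70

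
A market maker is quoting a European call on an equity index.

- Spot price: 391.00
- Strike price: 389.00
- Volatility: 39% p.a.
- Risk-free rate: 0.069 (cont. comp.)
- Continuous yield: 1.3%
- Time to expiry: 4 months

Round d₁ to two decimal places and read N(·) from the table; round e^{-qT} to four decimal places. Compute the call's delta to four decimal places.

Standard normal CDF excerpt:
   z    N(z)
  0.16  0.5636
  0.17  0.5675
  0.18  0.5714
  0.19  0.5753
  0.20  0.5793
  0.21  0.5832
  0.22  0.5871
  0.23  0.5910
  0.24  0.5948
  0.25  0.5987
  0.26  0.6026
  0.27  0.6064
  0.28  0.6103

0.5846

σ√T = 0.39·√0.3333 = 0.2252
d₁ = [ln(391/389) + (0.069 − 0.013 + 0.39²/2)·0.3333] / 0.2252 = [0.0051 + 0.0440] / 0.2252 = 0.2183 → 0.22
N(d₁) = N(0.22) = 0.5871
Δ_call = e^(−qT)·N(d₁) = 0.9957·0.5871 = 0.5846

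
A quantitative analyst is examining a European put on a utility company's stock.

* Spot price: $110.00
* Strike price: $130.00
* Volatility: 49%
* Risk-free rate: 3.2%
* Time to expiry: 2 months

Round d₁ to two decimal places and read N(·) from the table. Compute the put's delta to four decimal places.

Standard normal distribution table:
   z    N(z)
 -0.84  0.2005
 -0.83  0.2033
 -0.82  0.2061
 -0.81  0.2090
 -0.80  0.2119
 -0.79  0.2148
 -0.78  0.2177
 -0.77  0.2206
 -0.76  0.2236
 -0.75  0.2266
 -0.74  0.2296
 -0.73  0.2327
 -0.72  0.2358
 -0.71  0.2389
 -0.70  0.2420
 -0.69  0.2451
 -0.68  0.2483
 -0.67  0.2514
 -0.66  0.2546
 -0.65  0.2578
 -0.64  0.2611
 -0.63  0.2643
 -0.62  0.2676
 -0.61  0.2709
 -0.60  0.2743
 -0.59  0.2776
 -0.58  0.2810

T = 0.1667;  σ√T = 0.2000
ln(S/K) + (r + σ²/2)T = ln(110/130) + (0.032 + 0.49²/2)·0.1667 = -0.1671 + 0.0253 = -0.1417
d₁ = -0.1417 / 0.2000 = -0.7084 ≈ -0.71
N(d₁) = N(-0.71) = 0.2389
Δ_put = N(d₁) − 1 = 0.2389 − 1 = -0.7611

-0.7611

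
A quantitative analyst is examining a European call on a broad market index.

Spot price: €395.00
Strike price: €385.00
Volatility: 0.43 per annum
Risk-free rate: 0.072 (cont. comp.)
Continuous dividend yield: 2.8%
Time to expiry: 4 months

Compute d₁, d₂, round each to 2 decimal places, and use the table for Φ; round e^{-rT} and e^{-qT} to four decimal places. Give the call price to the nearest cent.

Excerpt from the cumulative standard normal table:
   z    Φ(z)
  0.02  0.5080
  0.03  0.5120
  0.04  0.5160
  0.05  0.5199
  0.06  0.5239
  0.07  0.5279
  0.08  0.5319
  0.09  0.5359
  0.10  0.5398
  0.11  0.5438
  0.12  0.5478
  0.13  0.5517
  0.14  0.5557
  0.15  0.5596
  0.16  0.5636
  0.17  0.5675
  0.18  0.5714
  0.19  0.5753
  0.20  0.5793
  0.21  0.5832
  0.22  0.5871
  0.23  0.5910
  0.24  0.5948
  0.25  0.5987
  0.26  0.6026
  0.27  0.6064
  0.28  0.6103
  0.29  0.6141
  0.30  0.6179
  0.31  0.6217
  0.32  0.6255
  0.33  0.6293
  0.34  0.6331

€46.36

σ√T = 0.43·√0.3333 = 0.2483
d₁ = [ln(395/385) + (0.072 − 0.028 + 0.43²/2)·0.3333] / 0.2483 = [0.0256 + 0.0455] / 0.2483 = 0.2865 which rounds to 0.29
d₂ = d₁ − σ√T = 0.2865 − 0.2483 = 0.0382 which rounds to 0.04
e^(−qT) = e^(−0.028·0.3333) = 0.9907;  e^(−rT) = e^(−0.072·0.3333) = 0.9763
C = 395·0.9907·N(0.29) − 385·0.9763·N(0.04) = 395·0.9907·0.6141 − 385·0.9763·0.5160 = 240.3136 − 193.9518 = 46.3618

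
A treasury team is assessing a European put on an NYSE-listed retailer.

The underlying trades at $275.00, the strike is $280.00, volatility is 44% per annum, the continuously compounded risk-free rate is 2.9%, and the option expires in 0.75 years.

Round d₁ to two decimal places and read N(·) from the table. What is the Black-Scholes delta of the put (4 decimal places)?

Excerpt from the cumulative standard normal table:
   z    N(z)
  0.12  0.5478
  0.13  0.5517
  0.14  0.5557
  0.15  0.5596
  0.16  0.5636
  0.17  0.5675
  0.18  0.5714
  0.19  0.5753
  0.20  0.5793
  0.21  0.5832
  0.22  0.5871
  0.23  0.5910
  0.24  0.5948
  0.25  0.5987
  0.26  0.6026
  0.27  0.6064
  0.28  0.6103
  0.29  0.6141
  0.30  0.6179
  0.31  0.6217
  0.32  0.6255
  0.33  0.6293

σ√T = 0.44·√0.75 = 0.3811
d₁ = [ln(275/280) + (0.029 + 0.44²/2)·0.75] / 0.3811 = [-0.0180 + 0.0943] / 0.3811 = 0.2003 ≈ 0.20
N(d₁) = N(0.20) = 0.5793
Δ_put = N(d₁) − 1 = 0.5793 − 1 = -0.4207

-0.4207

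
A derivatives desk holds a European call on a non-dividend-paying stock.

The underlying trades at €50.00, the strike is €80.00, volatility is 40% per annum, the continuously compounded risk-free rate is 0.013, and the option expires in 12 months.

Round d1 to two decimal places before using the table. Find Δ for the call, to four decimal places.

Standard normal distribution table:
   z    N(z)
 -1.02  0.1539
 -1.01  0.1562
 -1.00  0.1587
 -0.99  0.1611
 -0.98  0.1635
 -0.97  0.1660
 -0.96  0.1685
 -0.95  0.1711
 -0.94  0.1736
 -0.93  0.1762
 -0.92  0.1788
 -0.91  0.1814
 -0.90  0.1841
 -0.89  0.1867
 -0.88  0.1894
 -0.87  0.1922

0.1736

σ√T = 0.4 × 1.0000 = 0.4000
d₁ = [ln(50/80) + (0.013 + 0.4²/2)·1] / 0.4000 = [-0.4700 + 0.0930] / 0.4000 = -0.9425 → -0.94
N(d₁) = N(-0.94) = 0.1736
Δ_call = N(d₁) = 0.1736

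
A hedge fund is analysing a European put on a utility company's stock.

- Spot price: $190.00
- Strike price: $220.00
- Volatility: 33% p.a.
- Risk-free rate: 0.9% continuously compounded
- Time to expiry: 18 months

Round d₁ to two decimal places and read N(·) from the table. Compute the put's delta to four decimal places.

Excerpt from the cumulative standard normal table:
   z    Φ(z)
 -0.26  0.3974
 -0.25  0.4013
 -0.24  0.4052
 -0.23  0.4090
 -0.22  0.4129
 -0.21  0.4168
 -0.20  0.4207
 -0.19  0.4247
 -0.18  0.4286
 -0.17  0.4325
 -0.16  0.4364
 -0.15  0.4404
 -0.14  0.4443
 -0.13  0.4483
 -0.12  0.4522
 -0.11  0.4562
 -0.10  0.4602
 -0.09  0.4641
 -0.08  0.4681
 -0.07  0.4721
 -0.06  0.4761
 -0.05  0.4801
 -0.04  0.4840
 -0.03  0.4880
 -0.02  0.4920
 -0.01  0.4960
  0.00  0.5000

-0.5517

σ√T = 0.33 × 1.2247 = 0.4042
ln(S/K) + (r + σ²/2)T = ln(190/220) + (0.009 + 0.33²/2)·1.5 = -0.1466 + 0.0952 = -0.0514
d₁ = -0.0514 / 0.4042 = -0.1272 → -0.13
N(d₁) = N(-0.13) = 0.4483
Δ_put = N(d₁) − 1 = 0.4483 − 1 = -0.5517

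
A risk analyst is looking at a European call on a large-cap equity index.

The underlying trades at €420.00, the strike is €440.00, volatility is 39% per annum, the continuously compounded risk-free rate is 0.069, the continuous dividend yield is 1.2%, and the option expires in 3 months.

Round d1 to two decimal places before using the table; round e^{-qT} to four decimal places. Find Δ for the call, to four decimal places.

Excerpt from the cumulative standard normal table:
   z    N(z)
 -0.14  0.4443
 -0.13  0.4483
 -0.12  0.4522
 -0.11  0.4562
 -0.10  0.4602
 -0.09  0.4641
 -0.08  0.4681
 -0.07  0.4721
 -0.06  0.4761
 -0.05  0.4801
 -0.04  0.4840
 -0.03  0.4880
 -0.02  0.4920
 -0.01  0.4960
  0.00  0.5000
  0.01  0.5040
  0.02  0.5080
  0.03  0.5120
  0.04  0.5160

σ√T = 0.39 × 0.5000 = 0.1950
d₁ = [ln(420/440) + (0.069 − 0.012 + 0.39²/2)·0.25] / 0.1950 = [-0.0465 + 0.0333] / 0.1950 = -0.0680 ≈ -0.07
N(d₁) = N(-0.07) = 0.4721
Δ_call = e^(−qT)·N(d₁) = 0.9970·0.4721 = 0.4707

0.4707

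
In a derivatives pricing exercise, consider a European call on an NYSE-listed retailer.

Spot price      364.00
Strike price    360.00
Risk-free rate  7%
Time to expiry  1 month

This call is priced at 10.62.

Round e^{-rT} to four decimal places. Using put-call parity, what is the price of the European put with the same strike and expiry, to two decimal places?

4.53

exp(−rT) = exp(−0.07·0.08333) = 0.9942
Put-call parity: C − P = S − K·e^(−rT) = 364 − 360·0.9942 = 364 − 357.9120 = 6.0880
P = C − (C − P) = 10.62 − (6.0880) = 4.5320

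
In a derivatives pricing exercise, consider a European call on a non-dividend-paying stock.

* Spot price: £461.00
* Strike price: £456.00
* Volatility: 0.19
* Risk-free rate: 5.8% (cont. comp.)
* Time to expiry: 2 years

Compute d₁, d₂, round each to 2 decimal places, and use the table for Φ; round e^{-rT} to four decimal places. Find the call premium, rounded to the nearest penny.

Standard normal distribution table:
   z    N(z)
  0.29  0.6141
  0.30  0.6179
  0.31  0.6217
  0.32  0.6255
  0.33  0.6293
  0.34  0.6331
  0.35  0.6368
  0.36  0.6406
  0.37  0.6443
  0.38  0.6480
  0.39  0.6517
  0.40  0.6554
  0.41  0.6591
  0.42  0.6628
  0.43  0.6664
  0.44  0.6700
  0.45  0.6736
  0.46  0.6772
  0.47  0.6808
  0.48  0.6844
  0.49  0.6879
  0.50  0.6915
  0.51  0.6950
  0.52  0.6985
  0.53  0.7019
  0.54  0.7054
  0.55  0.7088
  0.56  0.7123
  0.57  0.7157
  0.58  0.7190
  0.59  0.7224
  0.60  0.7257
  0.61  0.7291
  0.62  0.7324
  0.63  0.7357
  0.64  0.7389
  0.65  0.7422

T = 2;  σ√T = 0.2687
ln(S/K) + (r + σ²/2)T = ln(461/456) + (0.058 + 0.19²/2)·2 = 0.0109 + 0.1521 = 0.1630
d₁ = 0.1630 / 0.2687 = 0.6066 which rounds to 0.61
d₂ = d₁ − σ√T = 0.6066 − 0.2687 = 0.3379 which rounds to 0.34
exp(−rT) = exp(−0.058·2) = 0.8905
C = 461·N(0.61) − 456·0.8905·N(0.34) = 461·0.7291 − 456·0.8905·0.6331 = 336.1151 − 257.0817 = 79.0334

£79.03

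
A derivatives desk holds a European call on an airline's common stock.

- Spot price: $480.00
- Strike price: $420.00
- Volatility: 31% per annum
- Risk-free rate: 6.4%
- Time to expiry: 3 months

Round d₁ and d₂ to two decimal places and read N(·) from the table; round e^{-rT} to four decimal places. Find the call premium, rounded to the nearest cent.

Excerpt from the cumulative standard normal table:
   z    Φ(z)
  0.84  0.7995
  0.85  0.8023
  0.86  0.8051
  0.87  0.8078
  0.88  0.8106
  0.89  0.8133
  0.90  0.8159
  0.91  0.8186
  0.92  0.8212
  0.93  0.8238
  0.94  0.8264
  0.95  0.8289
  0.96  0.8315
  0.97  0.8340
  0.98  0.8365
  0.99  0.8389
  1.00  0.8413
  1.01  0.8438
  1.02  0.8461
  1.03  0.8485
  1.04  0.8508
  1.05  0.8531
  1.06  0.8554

σ√T = 0.31 × 0.5000 = 0.1550
ln(S/K) + (r + σ²/2)T = ln(480/420) + (0.064 + 0.31²/2)·0.25 = 0.1335 + 0.0280 = 0.1615
d₁ = 0.1615 / 0.1550 = 1.0422 which rounds to 1.04
d₂ = d₁ − σ√T = 1.0422 − 0.1550 = 0.8872 which rounds to 0.89
e^(−rT) = e^(−0.064·0.25) = 0.9841
N(d₁) = N(1.04) = 0.8508;  N(d₂) = N(0.89) = 0.8133
C = 480·0.8508 − 420·0.9841·0.8133 = 408.3840 − 336.1548 = 72.2292

$72.23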